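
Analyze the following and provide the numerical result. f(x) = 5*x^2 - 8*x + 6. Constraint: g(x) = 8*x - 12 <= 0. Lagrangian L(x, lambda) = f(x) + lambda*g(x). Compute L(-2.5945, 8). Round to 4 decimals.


Step 1: Evaluate f(x).
f(-2.5945) = 5*(-2.5945)^2 - 8*(-2.5945) + 6 = 60.4132
Step 2: Evaluate g(x).
g(-2.5945) = 8*-2.5945 - 12 = -32.756
Step 3: Compute Lagrangian.
L = 60.4132 + 8*-32.756 = -201.6348


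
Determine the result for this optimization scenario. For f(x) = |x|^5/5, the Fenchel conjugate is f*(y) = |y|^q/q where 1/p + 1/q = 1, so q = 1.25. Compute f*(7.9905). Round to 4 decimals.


The conjugate exponent q satisfies 1/p + 1/q = 1.
p = 5, so q = 5/(5 - 1) = 1.25
|y|^q = 7.9905^1.25 = 13.4344
f*(7.9905) = 13.4344 / 1.25 = 10.7475


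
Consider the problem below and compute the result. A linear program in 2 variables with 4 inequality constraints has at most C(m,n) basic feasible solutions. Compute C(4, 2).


Each vertex corresponds to some choice of n active constraints out of m, so the number of vertices is at most C(m, n) = m! / (n!(m-n)!).
m = 4, n = 2
Numerator: 4 * 3
Denominator: 2! = 2
C(4, 2) = 6


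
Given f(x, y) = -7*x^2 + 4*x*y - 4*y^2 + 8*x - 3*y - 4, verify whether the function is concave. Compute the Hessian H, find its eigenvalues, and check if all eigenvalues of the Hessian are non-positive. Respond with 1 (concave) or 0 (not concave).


The Hessian of f(x,y) = -7*x^2 + 4*x*y - 4*y^2 + 8*x - 3*y - 4 is:
H = [[-14, 4], [4, -8]]
Trace = -14 - 8 = -22
Determinant = -14*-8 - (4)^2 = 96
Discriminant = (-22)^2 - 4*96 = 100.0
Eigenvalues: lambda_1 = -16.0, lambda_2 = -6.0
The function is concave.

1


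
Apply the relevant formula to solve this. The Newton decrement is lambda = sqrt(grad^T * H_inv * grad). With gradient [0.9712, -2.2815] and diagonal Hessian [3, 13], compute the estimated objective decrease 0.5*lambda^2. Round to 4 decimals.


Step 1: H is diagonal, so H^(-1) * g = [0.3237, -0.1755].
Step 2: g^T H^(-1) g = sum_i g_i^2 / H_ii
  = (0.9712)^2/3 + (-2.2815)^2/13
  = 0.3144 + 0.4004 = 0.7148
Step 3: Objective decrease = 0.5 * g^T H^(-1) g = 0.3574


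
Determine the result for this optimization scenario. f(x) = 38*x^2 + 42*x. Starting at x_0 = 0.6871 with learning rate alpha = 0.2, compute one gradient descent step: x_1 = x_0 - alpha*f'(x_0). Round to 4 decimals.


We compute the gradient at x_0 and apply the update.
f'(x) = 76*x + 42
f'(0.6871) = 76*0.6871 + 42 = 94.2196
x_1 = 0.6871 - 0.2*94.2196 = -18.1568


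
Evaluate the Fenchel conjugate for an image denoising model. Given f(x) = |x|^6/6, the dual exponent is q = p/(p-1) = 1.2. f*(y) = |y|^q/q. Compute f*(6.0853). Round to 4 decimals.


The conjugate exponent q satisfies 1/p + 1/q = 1.
p = 6, so q = 6/(6 - 1) = 1.2
|y|^q = 6.0853^1.2 = 8.7325
f*(6.0853) = 8.7325 / 1.2 = 7.2771


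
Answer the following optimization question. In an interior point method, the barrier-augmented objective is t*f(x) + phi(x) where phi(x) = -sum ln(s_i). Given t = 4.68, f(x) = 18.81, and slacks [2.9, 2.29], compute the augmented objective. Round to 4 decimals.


Step 1: Compute log-barrier.
ln values: [1.0647, 0.8286]
phi = -(1.0647 + 0.8286) = -1.8933
Step 2: Compute augmented objective.
t*f(x) = 4.68*18.81 = 88.0308
Total = 88.0308 - 1.8933 = 86.1375


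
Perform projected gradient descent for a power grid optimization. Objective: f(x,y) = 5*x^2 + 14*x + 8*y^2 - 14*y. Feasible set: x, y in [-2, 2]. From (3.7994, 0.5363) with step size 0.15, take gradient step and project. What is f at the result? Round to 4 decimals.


Step 1: Compute gradient at (3.7994, 0.5363).
grad_x = 2*5*3.7994 + 14 = 51.994
grad_y = 2*8*0.5363 - 14 = -5.4192
Step 2: Gradient step.
x_raw = 3.7994 - 0.15*51.994 = -3.9997
y_raw = 0.5363 - 0.15*-5.4192 = 1.3492
Step 3: Project onto [-2, 2].
x_proj = clip(-3.9997) = -2.0
y_proj = clip(1.3492) = 1.3492
Step 4: Evaluate f.
f(-2.0, 1.3492) = -12.3262


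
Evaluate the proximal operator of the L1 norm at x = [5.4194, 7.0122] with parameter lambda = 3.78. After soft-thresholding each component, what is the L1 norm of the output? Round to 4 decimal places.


Soft-thresholding with lambda = 3.78:
prox(5.4194) = sign(5.4194)*max(|5.4194| - 3.78, 0) = 1.6394
prox(7.0122) = sign(7.0122)*max(|7.0122| - 3.78, 0) = 3.2322
prox(x) = [1.6394, 3.2322]
||prox(x)||_1 = 1.6394 + 3.2322 = 4.8716


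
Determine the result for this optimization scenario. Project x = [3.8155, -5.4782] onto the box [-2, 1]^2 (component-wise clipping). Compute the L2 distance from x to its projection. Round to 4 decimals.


Project each component onto [-2, 1].
clip(3.8155) = 1.0, clip(-5.4782) = -2.0
Projection = [1.0, -2.0]
Squared diffs: [7.927, 12.0979]
Distance = sqrt(20.0249) = 4.4749


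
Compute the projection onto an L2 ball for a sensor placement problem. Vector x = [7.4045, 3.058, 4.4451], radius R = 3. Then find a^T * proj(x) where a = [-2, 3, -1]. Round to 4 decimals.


Step 1: Compute ||x|| (intermediates to 6 decimals).
||x|| = sqrt(7.4045^2 + 3.058^2 + 4.4451^2) = 9.161708
Step 2: Project.
Since ||x|| > R, scale = R/||x|| = 3/9.161708 = 0.32745, proj(x) = scale * x
proj(x) = [2.424604, 1.001342, 1.455548]
Step 3: Dot product.
a^T * proj(x) = -2*2.424604 + 3*1.001342 - 1*1.455548 = -3.3007


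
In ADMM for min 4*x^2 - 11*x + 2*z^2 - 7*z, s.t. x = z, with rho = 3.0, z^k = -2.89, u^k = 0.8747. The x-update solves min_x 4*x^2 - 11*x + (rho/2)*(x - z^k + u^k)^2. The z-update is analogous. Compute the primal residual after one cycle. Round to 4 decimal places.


ADMM iteration with rho = 3.0, z^k = -2.89, u^k = 0.8747
Step 1: x-update.
Minimize 4*x^2 - 11*x + (3.0/2)*(x + 2.89 + 0.8747)^2
FOC: (2*4 + 3.0)*x = 11 + 3.0*(-2.89 - 0.8747)
x^{k+1} = -0.0267
Step 2: z-update.
Minimize 2*z^2 - 7*z + (3.0/2)*(-0.0267 - z + 0.8747)^2
FOC: (2*2 + 3.0)*z = 7 + 3.0*(-0.0267 + 0.8747)
z^{k+1} = 1.3634
Step 3: u-update.
u^{k+1} = 0.8747 - 0.0267 - 1.3634 = -0.5154
Step 4: Primal residual = |-0.0267 - 1.3634| = 1.3901


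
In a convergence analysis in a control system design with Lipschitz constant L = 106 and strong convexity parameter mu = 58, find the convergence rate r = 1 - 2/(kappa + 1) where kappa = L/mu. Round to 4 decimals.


Step 1: Compute the condition number.
kappa = L/mu = 106/58 = 1.8276
Step 2: Compute the convergence rate.
r = 1 - 2/(kappa + 1) = 1 - 2*mu/(L + mu) = (L - mu)/(L + mu) = 48/164 = 0.2927


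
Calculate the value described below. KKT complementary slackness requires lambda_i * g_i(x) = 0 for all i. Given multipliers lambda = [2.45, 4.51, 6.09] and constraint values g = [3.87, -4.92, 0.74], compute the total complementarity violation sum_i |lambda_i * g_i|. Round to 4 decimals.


KKT complementary slackness check:
lambda_1 * g_1 = 2.45 * 3.87 = 9.4815
lambda_2 * g_2 = 4.51 * -4.92 = -22.1892
lambda_3 * g_3 = 6.09 * 0.74 = 4.5066
Total violation = 9.4815 + 22.1892 + 4.5066 = 36.1773


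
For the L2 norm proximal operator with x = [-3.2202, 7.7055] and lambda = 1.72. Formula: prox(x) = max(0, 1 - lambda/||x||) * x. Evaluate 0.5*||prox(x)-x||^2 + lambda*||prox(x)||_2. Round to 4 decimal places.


Step 1: Compute ||x||.
||x|| = 8.3513
Step 2: Compute scaling factor.
scale = max(0, 1 - 1.72/8.3513) = 0.794
Step 3: prox(x) = [-2.557, 6.1185]
||prox(x)|| = 6.6313
Step 4: Proximal objective.
0.5*||prox-x||^2 = 1.4792
lambda*||prox|| = 11.4058
Total = 12.8851


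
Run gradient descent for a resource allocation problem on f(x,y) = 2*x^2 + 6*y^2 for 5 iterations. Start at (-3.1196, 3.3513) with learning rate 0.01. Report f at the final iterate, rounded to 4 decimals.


Gradient descent on f(x,y) = 2*x^2 + 6*y^2.
Starting point: (-3.1196, 3.3513), alpha = 0.01
Step 1: grad_x = 2*2*-3.1196 = -12.4784, grad_y = 2*6*3.3513 = 40.2156
  x_1 = -3.1196 - 0.01*-12.4784 = -2.9948
  y_1 = 3.3513 - 0.01*40.2156 = 2.9491
Step 2: grad_x = 2*2*-2.9948 = -11.9793, grad_y = 2*6*2.9491 = 35.3897
  x_2 = -2.9948 - 0.01*-11.9793 = -2.875
  y_2 = 2.9491 - 0.01*35.3897 = 2.5952
Step 3: grad_x = 2*2*-2.875 = -11.5001, grad_y = 2*6*2.5952 = 31.143
  x_3 = -2.875 - 0.01*-11.5001 = -2.76
  y_3 = 2.5952 - 0.01*31.143 = 2.2838
Step 4: grad_x = 2*2*-2.76 = -11.0401, grad_y = 2*6*2.2838 = 27.4058
  x_4 = -2.76 - 0.01*-11.0401 = -2.6496
  y_4 = 2.2838 - 0.01*27.4058 = 2.0098
Step 5: grad_x = 2*2*-2.6496 = -10.5985, grad_y = 2*6*2.0098 = 24.1171
  x_5 = -2.6496 - 0.01*-10.5985 = -2.5436
  y_5 = 2.0098 - 0.01*24.1171 = 1.7686
f(-2.5436, 1.7686) = 2*(-2.5436)^2 + 6*1.7686^2 = 31.7076


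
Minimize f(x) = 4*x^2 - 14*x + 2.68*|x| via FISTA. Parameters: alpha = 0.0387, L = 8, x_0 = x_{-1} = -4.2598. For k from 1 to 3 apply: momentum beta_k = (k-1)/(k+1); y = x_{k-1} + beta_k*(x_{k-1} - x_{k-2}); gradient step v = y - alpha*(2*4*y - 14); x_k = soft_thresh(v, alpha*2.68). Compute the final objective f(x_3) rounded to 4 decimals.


FISTA on f(x) = 4*x^2 - 14*x + 2.68*|x|
L = 8, alpha = 0.0387
Iteration 1: beta = 0.0, y = -4.2598 + 0.0*(-4.2598 + 4.2598) = -4.2598
  grad(y) = -48.0784, v = y - alpha*grad = -2.3992
  prox(v) = soft_thresh(-2.3992, 0.1037) = -2.2954
Iteration 2: beta = 0.3333, y = -2.2954 + 0.3333*(-2.2954 + 4.2598) = -1.6407
  grad(y) = -27.1253, v = y - alpha*grad = -0.5909
  prox(v) = soft_thresh(-0.5909, 0.1037) = -0.4872
Iteration 3: beta = 0.5, y = -0.4872 + 0.5*(-0.4872 + 2.2954) = 0.4169
  grad(y) = -10.6646, v = y - alpha*grad = 0.8296
  prox(v) = soft_thresh(0.8296, 0.1037) = 0.7259
f(x_3) = 4*0.7259^2 - 14*0.7259 + 2.68*|0.7259| = -6.1096


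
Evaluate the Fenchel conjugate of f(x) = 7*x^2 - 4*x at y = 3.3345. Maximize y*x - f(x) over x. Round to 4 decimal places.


f*(y) = sup_x {y*x - a*x^2 - b*x} = sup_x {(y-b)*x - a*x^2}
FOC: (y - b) - 2a*x = 0 => x* = (y - b)/(2a)
x* = (3.3345 + 4)/(2*7) = 0.5239
f*(3.3345) = (y-b)^2/(4a) = (3.3345 + 4)^2/(4*7)
= 53.7949/28 = 1.9212


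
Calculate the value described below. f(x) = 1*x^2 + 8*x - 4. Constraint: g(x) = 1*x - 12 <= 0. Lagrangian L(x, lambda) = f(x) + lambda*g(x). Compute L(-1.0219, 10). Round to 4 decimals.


Step 1: Evaluate f(x).
f(-1.0219) = 1*(-1.0219)^2 + 8*(-1.0219) - 4 = -11.1309
Step 2: Evaluate g(x).
g(-1.0219) = 1*-1.0219 - 12 = -13.0219
Step 3: Compute Lagrangian.
L = -11.1309 + 10*-13.0219 = -141.3499


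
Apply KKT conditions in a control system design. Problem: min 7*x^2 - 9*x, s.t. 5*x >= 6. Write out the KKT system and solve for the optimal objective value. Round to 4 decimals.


Step 1: Try lambda = 0 (constraint inactive).
x_unc = 9/(2*7) = 0.6429
Check: 5*0.6429 = 3.2145 < 6 -- violated!
Step 2: Constraint must be active: 5*x = 6
x* = 6/5 = 1.2
lambda = (2*7*1.2 - 9)/5 = 1.56
Step 3: Compute optimal value.
f(x*) = 7*1.2^2 - 9*1.2 = -0.72


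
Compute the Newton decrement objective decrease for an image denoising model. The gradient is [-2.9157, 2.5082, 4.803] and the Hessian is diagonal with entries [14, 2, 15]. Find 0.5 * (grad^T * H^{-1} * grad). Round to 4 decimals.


Step 1: H is diagonal, so H^(-1) * g = [-0.2083, 1.2541, 0.3202].
Step 2: g^T H^(-1) g = sum_i g_i^2 / H_ii
  = (-2.9157)^2/14 + (2.5082)^2/2 + (4.803)^2/15
  = 0.6072 + 3.1455 + 1.5379 = 5.2907
Step 3: Objective decrease = 0.5 * g^T H^(-1) g = 2.6453


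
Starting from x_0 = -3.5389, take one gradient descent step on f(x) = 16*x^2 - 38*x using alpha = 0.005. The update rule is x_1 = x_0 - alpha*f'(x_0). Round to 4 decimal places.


We compute the gradient at x_0 and apply the update.
f'(x) = 32*x - 38
f'(-3.5389) = 32*-3.5389 - 38 = -151.2448
x_1 = -3.5389 - 0.005*-151.2448 = -2.7827


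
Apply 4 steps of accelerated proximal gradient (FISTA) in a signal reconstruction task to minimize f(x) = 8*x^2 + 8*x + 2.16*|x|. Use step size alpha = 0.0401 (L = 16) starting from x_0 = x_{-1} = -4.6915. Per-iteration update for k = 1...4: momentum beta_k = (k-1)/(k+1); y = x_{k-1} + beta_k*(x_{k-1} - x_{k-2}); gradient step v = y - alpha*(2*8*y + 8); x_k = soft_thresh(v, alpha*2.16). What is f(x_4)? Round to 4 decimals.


FISTA on f(x) = 8*x^2 + 8*x + 2.16*|x|
L = 16, alpha = 0.0401
Iteration 1: beta = 0.0, y = -4.6915 + 0.0*(-4.6915 + 4.6915) = -4.6915
  grad(y) = -67.064, v = y - alpha*grad = -2.0022
  prox(v) = soft_thresh(-2.0022, 0.0866) = -1.9156
Iteration 2: beta = 0.3333, y = -1.9156 + 0.3333*(-1.9156 + 4.6915) = -0.9903
  grad(y) = -7.8452, v = y - alpha*grad = -0.6757
  prox(v) = soft_thresh(-0.6757, 0.0866) = -0.5891
Iteration 3: beta = 0.5, y = -0.5891 + 0.5*(-0.5891 + 1.9156) = 0.0741
  grad(y) = 9.1862, v = y - alpha*grad = -0.2942
  prox(v) = soft_thresh(-0.2942, 0.0866) = -0.2076
Iteration 4: beta = 0.6, y = -0.2076 + 0.6*(-0.2076 + 0.5891) = 0.0213
  grad(y) = 8.3406, v = y - alpha*grad = -0.3132
  prox(v) = soft_thresh(-0.3132, 0.0866) = -0.2266
f(x_4) = 8*(-0.2266)^2 + 8*(-0.2266) + 2.16*|-0.2266| = -0.9125


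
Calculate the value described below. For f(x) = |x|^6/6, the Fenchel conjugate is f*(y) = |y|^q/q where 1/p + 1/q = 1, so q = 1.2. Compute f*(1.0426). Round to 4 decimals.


The conjugate exponent q satisfies 1/p + 1/q = 1.
p = 6, so q = 6/(6 - 1) = 1.2
|y|^q = 1.0426^1.2 = 1.0513
f*(1.0426) = 1.0513 / 1.2 = 0.8761


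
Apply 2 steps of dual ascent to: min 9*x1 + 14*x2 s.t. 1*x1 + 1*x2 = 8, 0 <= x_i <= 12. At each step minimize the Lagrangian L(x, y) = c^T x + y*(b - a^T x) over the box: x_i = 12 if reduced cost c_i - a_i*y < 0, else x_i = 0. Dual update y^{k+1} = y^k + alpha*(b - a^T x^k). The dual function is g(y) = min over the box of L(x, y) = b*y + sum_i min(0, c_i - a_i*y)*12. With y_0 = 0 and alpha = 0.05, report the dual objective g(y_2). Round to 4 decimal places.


Dual ascent for LP: min 9*x1 + 14*x2, 1*x1 + 1*x2 = 8, 0 <= x_i <= 12
Step 1: y^k = 0.0, reduced costs: (9.0, 14.0)
  x^k = (0.0, 0.0), subgradient = b - a^T x = 8.0
  y^{k+1} = 0.0 + 0.05*8.0 = 0.4
Step 2: y^k = 0.4, reduced costs: (8.6, 13.6)
  x^k = (0.0, 0.0), subgradient = b - a^T x = 8.0
  y^{k+1} = 0.4 + 0.05*8.0 = 0.8
Dual objective at y_2 = 0.8: reduced costs (8.2, 13.2), box minimizer x = (0.0, 0.0)
g(y_2) = b*y + (c1 - a1*y)*x1 + (c2 - a2*y)*x2 = 8*0.8 + 8.2*0.0 + 13.2*0.0 = 6.4 + 0.0 + 0.0 = 6.4


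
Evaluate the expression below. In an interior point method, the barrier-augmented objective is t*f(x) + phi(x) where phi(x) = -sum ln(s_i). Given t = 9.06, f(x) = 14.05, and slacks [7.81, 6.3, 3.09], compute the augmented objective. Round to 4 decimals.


Step 1: Compute log-barrier.
ln values: [2.0554, 1.8405, 1.1282]
phi = -(2.0554 + 1.8405 + 1.1282) = -5.0241
Step 2: Compute augmented objective.
t*f(x) = 9.06*14.05 = 127.293
Total = 127.293 - 5.0241 = 122.2689


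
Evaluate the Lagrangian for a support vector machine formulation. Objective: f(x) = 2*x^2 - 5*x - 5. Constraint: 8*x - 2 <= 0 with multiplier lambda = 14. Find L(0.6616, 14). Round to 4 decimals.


Step 1: Evaluate f(x).
f(0.6616) = 2*0.6616^2 - 5*0.6616 - 5 = -7.4326
Step 2: Evaluate g(x).
g(0.6616) = 8*0.6616 - 2 = 3.2928
Step 3: Compute Lagrangian.
L = -7.4326 + 14*3.2928 = 38.6666


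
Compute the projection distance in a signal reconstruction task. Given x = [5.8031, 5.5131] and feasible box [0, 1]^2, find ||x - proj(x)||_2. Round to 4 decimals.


Project each component onto [0, 1].
clip(5.8031) = 1.0, clip(5.5131) = 1.0
Projection = [1.0, 1.0]
Squared diffs: [23.0698, 20.3681]
Distance = sqrt(43.4379) = 6.5907


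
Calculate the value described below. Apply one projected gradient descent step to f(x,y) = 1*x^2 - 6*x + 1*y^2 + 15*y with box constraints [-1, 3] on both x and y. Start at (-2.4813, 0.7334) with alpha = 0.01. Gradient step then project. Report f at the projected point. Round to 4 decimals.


Step 1: Compute gradient at (-2.4813, 0.7334).
grad_x = 2*1*-2.4813 - 6 = -10.9626
grad_y = 2*1*0.7334 + 15 = 16.4668
Step 2: Gradient step.
x_raw = -2.4813 - 0.01*-10.9626 = -2.3717
y_raw = 0.7334 - 0.01*16.4668 = 0.5687
Step 3: Project onto [-1, 3].
x_proj = clip(-2.3717) = -1.0
y_proj = clip(0.5687) = 0.5687
Step 4: Evaluate f.
f(-1.0, 0.5687) = 15.8544


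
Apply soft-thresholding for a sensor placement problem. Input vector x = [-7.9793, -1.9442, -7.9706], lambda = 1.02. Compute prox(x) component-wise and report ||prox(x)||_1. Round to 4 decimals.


Soft-thresholding with lambda = 1.02:
prox(-7.9793) = sign(-7.9793)*max(|-7.9793| - 1.02, 0) = -6.9593
prox(-1.9442) = sign(-1.9442)*max(|-1.9442| - 1.02, 0) = -0.9242
prox(-7.9706) = sign(-7.9706)*max(|-7.9706| - 1.02, 0) = -6.9506
prox(x) = [-6.9593, -0.9242, -6.9506]
||prox(x)||_1 = 6.9593 + 0.9242 + 6.9506 = 14.8341


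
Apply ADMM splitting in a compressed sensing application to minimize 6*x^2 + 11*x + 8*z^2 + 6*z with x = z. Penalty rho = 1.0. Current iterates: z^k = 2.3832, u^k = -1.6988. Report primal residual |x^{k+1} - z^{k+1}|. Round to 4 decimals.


ADMM iteration with rho = 1.0, z^k = 2.3832, u^k = -1.6988
Step 1: x-update.
Minimize 6*x^2 + 11*x + (1.0/2)*(x - 2.3832 - 1.6988)^2
FOC: (2*6 + 1.0)*x = -11 + 1.0*(2.3832 + 1.6988)
x^{k+1} = -0.5322
Step 2: z-update.
Minimize 8*z^2 + 6*z + (1.0/2)*(-0.5322 - z - 1.6988)^2
FOC: (2*8 + 1.0)*z = -6 + 1.0*(-0.5322 - 1.6988)
z^{k+1} = -0.4842
Step 3: u-update.
u^{k+1} = -1.6988 - 0.5322 + 0.4842 = -1.7468
Step 4: Primal residual = |-0.5322 + 0.4842| = 0.048


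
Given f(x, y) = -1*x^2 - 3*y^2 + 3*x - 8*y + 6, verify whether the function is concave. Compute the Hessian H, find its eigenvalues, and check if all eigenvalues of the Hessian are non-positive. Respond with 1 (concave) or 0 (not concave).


The Hessian of f(x,y) = -1*x^2 - 3*y^2 + 3*x - 8*y + 6 is:
H = [[-2, 0], [0, -6]]
Trace = -2 - 6 = -8
Determinant = -2*-6 - (0)^2 = 12
Discriminant = (-8)^2 - 4*12 = 16.0
Eigenvalues: lambda_1 = -6.0, lambda_2 = -2.0
The function is concave.

1


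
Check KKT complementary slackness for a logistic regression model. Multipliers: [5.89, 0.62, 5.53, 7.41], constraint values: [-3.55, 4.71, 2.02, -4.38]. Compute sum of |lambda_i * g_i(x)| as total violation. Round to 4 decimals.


KKT complementary slackness check:
lambda_1 * g_1 = 5.89 * -3.55 = -20.9095
lambda_2 * g_2 = 0.62 * 4.71 = 2.9202
lambda_3 * g_3 = 5.53 * 2.02 = 11.1706
lambda_4 * g_4 = 7.41 * -4.38 = -32.4558
Total violation = 20.9095 + 2.9202 + 11.1706 + 32.4558 = 67.4561


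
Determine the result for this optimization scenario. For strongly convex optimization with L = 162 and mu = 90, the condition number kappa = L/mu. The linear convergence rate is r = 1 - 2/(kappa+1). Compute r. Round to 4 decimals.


Step 1: Compute the condition number.
kappa = L/mu = 162/90 = 1.8
Step 2: Compute the convergence rate.
r = 1 - 2/(kappa + 1) = 1 - 2*mu/(L + mu) = (L - mu)/(L + mu) = 72/252 = 0.2857


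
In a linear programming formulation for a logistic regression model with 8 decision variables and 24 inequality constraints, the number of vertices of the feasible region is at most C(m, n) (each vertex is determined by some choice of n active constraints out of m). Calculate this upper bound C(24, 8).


Each vertex corresponds to some choice of n active constraints out of m, so the number of vertices is at most C(m, n) = m! / (n!(m-n)!).
m = 24, n = 8
Numerator: 24 * 23 * 22 * 21 * 20 * 19 * 18 * 17
Denominator: 8! = 40320
C(24, 8) = 735471


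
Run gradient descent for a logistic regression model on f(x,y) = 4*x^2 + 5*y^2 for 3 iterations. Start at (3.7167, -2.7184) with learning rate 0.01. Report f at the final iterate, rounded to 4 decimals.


Gradient descent on f(x,y) = 4*x^2 + 5*y^2.
Starting point: (3.7167, -2.7184), alpha = 0.01
Step 1: grad_x = 2*4*3.7167 = 29.7336, grad_y = 2*5*-2.7184 = -27.184
  x_1 = 3.7167 - 0.01*29.7336 = 3.4194
  y_1 = -2.7184 - 0.01*-27.184 = -2.4466
Step 2: grad_x = 2*4*3.4194 = 27.3549, grad_y = 2*5*-2.4466 = -24.4656
  x_2 = 3.4194 - 0.01*27.3549 = 3.1458
  y_2 = -2.4466 - 0.01*-24.4656 = -2.2019
Step 3: grad_x = 2*4*3.1458 = 25.1665, grad_y = 2*5*-2.2019 = -22.019
  x_3 = 3.1458 - 0.01*25.1665 = 2.8941
  y_3 = -2.2019 - 0.01*-22.019 = -1.9817
f(2.8941, -1.9817) = 4*2.8941^2 + 5*(-1.9817)^2 = 53.1404


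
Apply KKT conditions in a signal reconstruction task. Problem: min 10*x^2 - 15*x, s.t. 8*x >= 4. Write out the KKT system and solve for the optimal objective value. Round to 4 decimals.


Step 1: Try lambda = 0 (constraint inactive).
Stationarity: 2*10*x - 15 = 0
x* = 15/(2*10) = 0.75
Check constraint: 8*0.75 = 6.0 >= 4 -- satisfied.
Step 2: Compute optimal value.
f(x*) = 10*0.75^2 - 15*0.75 = -5.625


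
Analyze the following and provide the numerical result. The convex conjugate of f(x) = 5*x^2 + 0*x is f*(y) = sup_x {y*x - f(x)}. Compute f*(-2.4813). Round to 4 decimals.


f*(y) = sup_x {y*x - a*x^2 - b*x} = sup_x {(y-b)*x - a*x^2}
FOC: (y - b) - 2a*x = 0 => x* = (y - b)/(2a)
x* = (-2.4813 - 0)/(2*5) = -0.2481
f*(-2.4813) = (y-b)^2/(4a) = (-2.4813 - 0)^2/(4*5)
= 6.1568/20 = 0.3078


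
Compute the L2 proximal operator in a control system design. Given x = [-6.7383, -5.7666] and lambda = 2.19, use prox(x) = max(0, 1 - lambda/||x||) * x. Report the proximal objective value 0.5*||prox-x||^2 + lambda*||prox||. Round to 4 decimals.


Step 1: Compute ||x||.
||x|| = 8.869
Step 2: Compute scaling factor.
scale = max(0, 1 - 2.19/8.869) = 0.7531
Step 3: prox(x) = [-5.0744, -4.3427]
||prox(x)|| = 6.679
Step 4: Proximal objective.
0.5*||prox-x||^2 = 2.3981
lambda*||prox|| = 14.627
Total = 17.025


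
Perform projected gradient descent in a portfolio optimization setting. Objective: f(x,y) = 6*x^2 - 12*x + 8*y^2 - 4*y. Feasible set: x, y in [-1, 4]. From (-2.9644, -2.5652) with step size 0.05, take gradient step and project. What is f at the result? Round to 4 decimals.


Step 1: Compute gradient at (-2.9644, -2.5652).
grad_x = 2*6*-2.9644 - 12 = -47.5728
grad_y = 2*8*-2.5652 - 4 = -45.0432
Step 2: Gradient step.
x_raw = -2.9644 - 0.05*-47.5728 = -0.5858
y_raw = -2.5652 - 0.05*-45.0432 = -0.313
Step 3: Project onto [-1, 4].
x_proj = clip(-0.5858) = -0.5858
y_proj = clip(-0.313) = -0.313
Step 4: Evaluate f.
f(-0.5858, -0.313) = 11.1239


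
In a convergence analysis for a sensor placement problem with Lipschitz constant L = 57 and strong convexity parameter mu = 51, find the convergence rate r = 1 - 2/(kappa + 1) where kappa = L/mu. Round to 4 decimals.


Step 1: Compute the condition number.
kappa = L/mu = 57/51 = 1.1176
Step 2: Compute the convergence rate.
r = 1 - 2/(kappa + 1) = 1 - 2*mu/(L + mu) = (L - mu)/(L + mu) = 6/108 = 0.0556


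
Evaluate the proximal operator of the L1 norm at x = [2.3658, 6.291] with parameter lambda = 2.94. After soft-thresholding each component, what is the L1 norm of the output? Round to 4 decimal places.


Soft-thresholding with lambda = 2.94:
prox(2.3658) = sign(2.3658)*max(|2.3658| - 2.94, 0) = 0.0
prox(6.291) = sign(6.291)*max(|6.291| - 2.94, 0) = 3.351
prox(x) = [0.0, 3.351]
||prox(x)||_1 = 0.0 + 3.351 = 3.351


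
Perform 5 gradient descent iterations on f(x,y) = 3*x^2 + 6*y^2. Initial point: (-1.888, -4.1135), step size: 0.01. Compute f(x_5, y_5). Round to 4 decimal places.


Gradient descent on f(x,y) = 3*x^2 + 6*y^2.
Starting point: (-1.888, -4.1135), alpha = 0.01
Step 1: grad_x = 2*3*-1.888 = -11.328, grad_y = 2*6*-4.1135 = -49.362
  x_1 = -1.888 - 0.01*-11.328 = -1.7747
  y_1 = -4.1135 - 0.01*-49.362 = -3.6199
Step 2: grad_x = 2*3*-1.7747 = -10.6483, grad_y = 2*6*-3.6199 = -43.4386
  x_2 = -1.7747 - 0.01*-10.6483 = -1.6682
  y_2 = -3.6199 - 0.01*-43.4386 = -3.1855
Step 3: grad_x = 2*3*-1.6682 = -10.0094, grad_y = 2*6*-3.1855 = -38.2259
  x_3 = -1.6682 - 0.01*-10.0094 = -1.5681
  y_3 = -3.1855 - 0.01*-38.2259 = -2.8032
Step 4: grad_x = 2*3*-1.5681 = -9.4089, grad_y = 2*6*-2.8032 = -33.6388
  x_4 = -1.5681 - 0.01*-9.4089 = -1.4741
  y_4 = -2.8032 - 0.01*-33.6388 = -2.4668
Step 5: grad_x = 2*3*-1.4741 = -8.8443, grad_y = 2*6*-2.4668 = -29.6022
  x_5 = -1.4741 - 0.01*-8.8443 = -1.3856
  y_5 = -2.4668 - 0.01*-29.6022 = -2.1708
f(-1.3856, -2.1708) = 3*(-1.3856)^2 + 6*(-2.1708)^2 = 34.0346


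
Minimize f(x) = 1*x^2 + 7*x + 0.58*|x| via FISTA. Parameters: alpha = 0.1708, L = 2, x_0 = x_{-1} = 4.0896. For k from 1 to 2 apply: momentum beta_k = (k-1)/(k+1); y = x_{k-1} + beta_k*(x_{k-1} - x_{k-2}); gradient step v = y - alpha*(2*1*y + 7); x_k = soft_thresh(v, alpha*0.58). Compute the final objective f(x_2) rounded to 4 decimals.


FISTA on f(x) = 1*x^2 + 7*x + 0.58*|x|
L = 2, alpha = 0.1708
Iteration 1: beta = 0.0, y = 4.0896 + 0.0*(4.0896 - 4.0896) = 4.0896
  grad(y) = 15.1792, v = y - alpha*grad = 1.497
  prox(v) = soft_thresh(1.497, 0.0991) = 1.3979
Iteration 2: beta = 0.3333, y = 1.3979 + 0.3333*(1.3979 - 4.0896) = 0.5007
  grad(y) = 8.0014, v = y - alpha*grad = -0.8659
  prox(v) = soft_thresh(-0.8659, 0.0991) = -0.7669
f(x_2) = 1*(-0.7669)^2 + 7*(-0.7669) + 0.58*|-0.7669| = -4.3352


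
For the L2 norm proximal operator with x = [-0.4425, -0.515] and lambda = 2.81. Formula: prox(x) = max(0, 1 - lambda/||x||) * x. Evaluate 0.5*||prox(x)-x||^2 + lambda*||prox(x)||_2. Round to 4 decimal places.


Step 1: Compute ||x||.
||x|| = 0.679
Step 2: Compute scaling factor.
scale = max(0, 1 - 2.81/0.679) = 0.0
Step 3: prox(x) = [-0.0, -0.0]
||prox(x)|| = 0.0
Step 4: Proximal objective.
0.5*||prox-x||^2 = 0.2305
lambda*||prox|| = 0.0
Total = 0.2305


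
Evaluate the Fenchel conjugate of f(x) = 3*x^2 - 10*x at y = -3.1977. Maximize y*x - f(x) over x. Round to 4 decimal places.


f*(y) = sup_x {y*x - a*x^2 - b*x} = sup_x {(y-b)*x - a*x^2}
FOC: (y - b) - 2a*x = 0 => x* = (y - b)/(2a)
x* = (-3.1977 + 10)/(2*3) = 1.1337
f*(-3.1977) = (y-b)^2/(4a) = (-3.1977 + 10)^2/(4*3)
= 46.2713/12 = 3.8559


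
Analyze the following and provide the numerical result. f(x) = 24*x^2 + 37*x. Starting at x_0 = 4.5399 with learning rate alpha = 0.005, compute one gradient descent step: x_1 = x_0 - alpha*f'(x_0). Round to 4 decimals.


We compute the gradient at x_0 and apply the update.
f'(x) = 48*x + 37
f'(4.5399) = 48*4.5399 + 37 = 254.9152
x_1 = 4.5399 - 0.005*254.9152 = 3.2653


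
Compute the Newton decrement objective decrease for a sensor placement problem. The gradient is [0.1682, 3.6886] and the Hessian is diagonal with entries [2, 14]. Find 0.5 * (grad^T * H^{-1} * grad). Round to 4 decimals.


Step 1: H is diagonal, so H^(-1) * g = [0.0841, 0.2635].
Step 2: g^T H^(-1) g = sum_i g_i^2 / H_ii
  = (0.1682)^2/2 + (3.6886)^2/14
  = 0.0141 + 0.9718 = 0.986
Step 3: Objective decrease = 0.5 * g^T H^(-1) g = 0.493


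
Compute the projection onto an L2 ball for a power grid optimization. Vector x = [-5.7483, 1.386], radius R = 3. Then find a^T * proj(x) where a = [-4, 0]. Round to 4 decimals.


Step 1: Compute ||x|| (intermediates to 6 decimals).
||x|| = sqrt((-5.7483)^2 + 1.386^2) = 5.913032
Step 2: Project.
Since ||x|| > R, scale = R/||x|| = 3/5.913032 = 0.507354, proj(x) = scale * x
proj(x) = [-2.916423, 0.703193]
Step 3: Dot product.
a^T * proj(x) = -4*(-2.916423) + 0*0.703193 = 11.6657


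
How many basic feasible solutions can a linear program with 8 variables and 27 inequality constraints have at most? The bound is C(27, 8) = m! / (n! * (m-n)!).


Each vertex corresponds to some choice of n active constraints out of m, so the number of vertices is at most C(m, n) = m! / (n!(m-n)!).
m = 27, n = 8
Numerator: 27 * 26 * 25 * 24 * 23 * 22 * 21 * 20
Denominator: 8! = 40320
C(27, 8) = 2220075


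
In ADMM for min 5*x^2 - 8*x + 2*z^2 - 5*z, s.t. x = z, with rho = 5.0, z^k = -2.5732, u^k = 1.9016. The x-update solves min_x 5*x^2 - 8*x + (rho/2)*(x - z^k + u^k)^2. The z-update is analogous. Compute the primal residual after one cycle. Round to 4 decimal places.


ADMM iteration with rho = 5.0, z^k = -2.5732, u^k = 1.9016
Step 1: x-update.
Minimize 5*x^2 - 8*x + (5.0/2)*(x + 2.5732 + 1.9016)^2
FOC: (2*5 + 5.0)*x = 8 + 5.0*(-2.5732 - 1.9016)
x^{k+1} = -0.9583
Step 2: z-update.
Minimize 2*z^2 - 5*z + (5.0/2)*(-0.9583 - z + 1.9016)^2
FOC: (2*2 + 5.0)*z = 5 + 5.0*(-0.9583 + 1.9016)
z^{k+1} = 1.0796
Step 3: u-update.
u^{k+1} = 1.9016 - 0.9583 - 1.0796 = -0.1363
Step 4: Primal residual = |-0.9583 - 1.0796| = 2.0379


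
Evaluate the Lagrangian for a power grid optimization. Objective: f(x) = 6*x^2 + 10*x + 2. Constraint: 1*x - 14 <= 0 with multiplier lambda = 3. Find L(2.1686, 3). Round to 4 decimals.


Step 1: Evaluate f(x).
f(2.1686) = 6*2.1686^2 + 10*2.1686 + 2 = 51.903
Step 2: Evaluate g(x).
g(2.1686) = 1*2.1686 - 14 = -11.8314
Step 3: Compute Lagrangian.
L = 51.903 + 3*-11.8314 = 16.4088


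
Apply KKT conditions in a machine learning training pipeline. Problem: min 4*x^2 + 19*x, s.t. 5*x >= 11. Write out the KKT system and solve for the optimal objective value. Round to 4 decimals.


Step 1: Try lambda = 0 (constraint inactive).
x_unc = -19/(2*4) = -2.375
Check: 5*-2.375 = -11.875 < 11 -- violated!
Step 2: Constraint must be active: 5*x = 11
x* = 11/5 = 2.2
lambda = (2*4*2.2 + 19)/5 = 7.32
Step 3: Compute optimal value.
f(x*) = 4*2.2^2 + 19*2.2 = 61.16


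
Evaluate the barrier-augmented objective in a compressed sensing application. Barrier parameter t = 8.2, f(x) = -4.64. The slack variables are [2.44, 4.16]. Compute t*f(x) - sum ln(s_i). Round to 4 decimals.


Step 1: Compute log-barrier.
ln values: [0.892, 1.4255]
phi = -(0.892 + 1.4255) = -2.3175
Step 2: Compute augmented objective.
t*f(x) = 8.2*-4.64 = -38.048
Total = -38.048 - 2.3175 = -40.3655


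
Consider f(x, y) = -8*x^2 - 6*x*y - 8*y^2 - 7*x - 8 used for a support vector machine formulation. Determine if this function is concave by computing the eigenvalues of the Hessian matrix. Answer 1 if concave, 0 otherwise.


The Hessian of f(x,y) = -8*x^2 - 6*x*y - 8*y^2 - 7*x - 8 is:
H = [[-16, -6], [-6, -16]]
Trace = -16 - 16 = -32
Determinant = -16*-16 - (-6)^2 = 220
Discriminant = (-32)^2 - 4*220 = 144.0
Eigenvalues: lambda_1 = -22.0, lambda_2 = -10.0
The function is concave.

1


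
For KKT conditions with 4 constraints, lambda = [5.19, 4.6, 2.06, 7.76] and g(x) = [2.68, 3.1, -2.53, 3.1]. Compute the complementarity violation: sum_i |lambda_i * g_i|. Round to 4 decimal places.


KKT complementary slackness check:
lambda_1 * g_1 = 5.19 * 2.68 = 13.9092
lambda_2 * g_2 = 4.6 * 3.1 = 14.26
lambda_3 * g_3 = 2.06 * -2.53 = -5.2118
lambda_4 * g_4 = 7.76 * 3.1 = 24.056
Total violation = 13.9092 + 14.26 + 5.2118 + 24.056 = 57.437


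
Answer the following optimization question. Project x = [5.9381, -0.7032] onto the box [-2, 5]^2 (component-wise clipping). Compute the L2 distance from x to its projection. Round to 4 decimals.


Project each component onto [-2, 5].
clip(5.9381) = 5.0, clip(-0.7032) = -0.7032
Projection = [5.0, -0.7032]
Squared diffs: [0.88, 0.0]
Distance = sqrt(0.88) = 0.9381


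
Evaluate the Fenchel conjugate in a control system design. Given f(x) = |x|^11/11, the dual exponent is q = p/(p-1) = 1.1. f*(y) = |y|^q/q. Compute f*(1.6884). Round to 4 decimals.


The conjugate exponent q satisfies 1/p + 1/q = 1.
p = 11, so q = 11/(11 - 1) = 1.1
|y|^q = 1.6884^1.1 = 1.7792
f*(1.6884) = 1.7792 / 1.1 = 1.6174


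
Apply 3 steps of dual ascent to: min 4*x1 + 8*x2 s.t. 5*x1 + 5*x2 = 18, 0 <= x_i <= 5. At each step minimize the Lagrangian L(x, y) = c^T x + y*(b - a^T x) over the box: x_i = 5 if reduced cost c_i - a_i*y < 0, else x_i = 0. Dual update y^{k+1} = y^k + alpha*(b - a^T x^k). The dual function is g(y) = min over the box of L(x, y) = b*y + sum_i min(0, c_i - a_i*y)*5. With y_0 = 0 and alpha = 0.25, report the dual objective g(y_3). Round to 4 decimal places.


Dual ascent for LP: min 4*x1 + 8*x2, 5*x1 + 5*x2 = 18, 0 <= x_i <= 5
Step 1: y^k = 0.0, reduced costs: (4.0, 8.0)
  x^k = (0.0, 0.0), subgradient = b - a^T x = 18.0
  y^{k+1} = 0.0 + 0.25*18.0 = 4.5
Step 2: y^k = 4.5, reduced costs: (-18.5, -14.5)
  x^k = (5.0, 5.0), subgradient = b - a^T x = -32.0
  y^{k+1} = 4.5 + 0.25*-32.0 = -3.5
Step 3: y^k = -3.5, reduced costs: (21.5, 25.5)
  x^k = (0.0, 0.0), subgradient = b - a^T x = 18.0
  y^{k+1} = -3.5 + 0.25*18.0 = 1.0
Dual objective at y_3 = 1.0: reduced costs (-1.0, 3.0), box minimizer x = (5.0, 0.0)
g(y_3) = b*y + (c1 - a1*y)*x1 + (c2 - a2*y)*x2 = 18*1.0 + (-1.0)*5.0 + 3.0*0.0 = 18.0 - 5.0 + 0.0 = 13.0


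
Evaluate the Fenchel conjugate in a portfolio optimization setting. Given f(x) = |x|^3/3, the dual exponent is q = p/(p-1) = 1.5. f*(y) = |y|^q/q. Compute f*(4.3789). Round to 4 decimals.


The conjugate exponent q satisfies 1/p + 1/q = 1.
p = 3, so q = 3/(3 - 1) = 1.5
|y|^q = 4.3789^1.5 = 9.1632
f*(4.3789) = 9.1632 / 1.5 = 6.1088


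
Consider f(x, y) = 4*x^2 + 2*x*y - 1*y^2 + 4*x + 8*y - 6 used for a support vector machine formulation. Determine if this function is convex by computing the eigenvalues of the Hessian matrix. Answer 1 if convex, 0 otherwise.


The Hessian of f(x,y) = 4*x^2 + 2*x*y - 1*y^2 + 4*x + 8*y - 6 is:
H = [[8, 2], [2, -2]]
Trace = 8 - 2 = 6
Determinant = 8*-2 - (2)^2 = -20
Discriminant = (6)^2 - 4*-20 = 116.0
Eigenvalues: lambda_1 = -2.3852, lambda_2 = 8.3852
The function is not convex.

0


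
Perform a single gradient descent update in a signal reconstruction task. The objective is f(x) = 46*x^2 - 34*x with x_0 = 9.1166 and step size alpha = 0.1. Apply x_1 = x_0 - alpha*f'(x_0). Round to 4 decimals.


We compute the gradient at x_0 and apply the update.
f'(x) = 92*x - 34
f'(9.1166) = 92*9.1166 - 34 = 804.7272
x_1 = 9.1166 - 0.1*804.7272 = -71.3561


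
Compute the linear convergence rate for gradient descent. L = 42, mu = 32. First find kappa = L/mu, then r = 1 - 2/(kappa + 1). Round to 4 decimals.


Step 1: Compute the condition number.
kappa = L/mu = 42/32 = 1.3125
Step 2: Compute the convergence rate.
r = 1 - 2/(kappa + 1) = 1 - 2*mu/(L + mu) = (L - mu)/(L + mu) = 10/74 = 0.1351


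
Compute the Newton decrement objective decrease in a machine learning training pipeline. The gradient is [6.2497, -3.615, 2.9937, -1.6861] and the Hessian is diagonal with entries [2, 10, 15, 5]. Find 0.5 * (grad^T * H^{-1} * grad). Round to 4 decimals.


Step 1: H is diagonal, so H^(-1) * g = [3.1249, -0.3615, 0.1996, -0.3372].
Step 2: g^T H^(-1) g = sum_i g_i^2 / H_ii
  = (6.2497)^2/2 + (-3.615)^2/10 + (2.9937)^2/15 + (-1.6861)^2/5
  = 19.5294 + 1.3068 + 0.5975 + 0.5686 = 22.0023
Step 3: Objective decrease = 0.5 * g^T H^(-1) g = 11.0011


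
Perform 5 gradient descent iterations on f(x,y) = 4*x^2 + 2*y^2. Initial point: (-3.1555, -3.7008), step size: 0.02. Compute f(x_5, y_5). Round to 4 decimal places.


Gradient descent on f(x,y) = 4*x^2 + 2*y^2.
Starting point: (-3.1555, -3.7008), alpha = 0.02
Step 1: grad_x = 2*4*-3.1555 = -25.244, grad_y = 2*2*-3.7008 = -14.8032
  x_1 = -3.1555 - 0.02*-25.244 = -2.6506
  y_1 = -3.7008 - 0.02*-14.8032 = -3.4047
Step 2: grad_x = 2*4*-2.6506 = -21.205, grad_y = 2*2*-3.4047 = -13.6189
  x_2 = -2.6506 - 0.02*-21.205 = -2.2265
  y_2 = -3.4047 - 0.02*-13.6189 = -3.1324
Step 3: grad_x = 2*4*-2.2265 = -17.8122, grad_y = 2*2*-3.1324 = -12.5294
  x_3 = -2.2265 - 0.02*-17.8122 = -1.8703
  y_3 = -3.1324 - 0.02*-12.5294 = -2.8818
Step 4: grad_x = 2*4*-1.8703 = -14.9622, grad_y = 2*2*-2.8818 = -11.5271
  x_4 = -1.8703 - 0.02*-14.9622 = -1.571
  y_4 = -2.8818 - 0.02*-11.5271 = -2.6512
Step 5: grad_x = 2*4*-1.571 = -12.5683, grad_y = 2*2*-2.6512 = -10.6049
  x_5 = -1.571 - 0.02*-12.5683 = -1.3197
  y_5 = -2.6512 - 0.02*-10.6049 = -2.4391
f(-1.3197, -2.4391) = 4*(-1.3197)^2 + 2*(-2.4391)^2 = 18.8648


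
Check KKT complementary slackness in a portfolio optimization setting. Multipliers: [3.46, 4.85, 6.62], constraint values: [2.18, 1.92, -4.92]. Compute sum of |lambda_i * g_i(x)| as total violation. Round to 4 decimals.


KKT complementary slackness check:
lambda_1 * g_1 = 3.46 * 2.18 = 7.5428
lambda_2 * g_2 = 4.85 * 1.92 = 9.312
lambda_3 * g_3 = 6.62 * -4.92 = -32.5704
Total violation = 7.5428 + 9.312 + 32.5704 = 49.4252


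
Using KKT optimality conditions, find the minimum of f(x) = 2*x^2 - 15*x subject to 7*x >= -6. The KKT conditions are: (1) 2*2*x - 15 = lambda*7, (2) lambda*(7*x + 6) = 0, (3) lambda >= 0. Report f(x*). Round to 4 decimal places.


Step 1: Try lambda = 0 (constraint inactive).
Stationarity: 2*2*x - 15 = 0
x* = 15/(2*2) = 3.75
Check constraint: 7*3.75 = 26.25 >= -6 -- satisfied.
Step 2: Compute optimal value.
f(x*) = 2*3.75^2 - 15*3.75 = -28.125


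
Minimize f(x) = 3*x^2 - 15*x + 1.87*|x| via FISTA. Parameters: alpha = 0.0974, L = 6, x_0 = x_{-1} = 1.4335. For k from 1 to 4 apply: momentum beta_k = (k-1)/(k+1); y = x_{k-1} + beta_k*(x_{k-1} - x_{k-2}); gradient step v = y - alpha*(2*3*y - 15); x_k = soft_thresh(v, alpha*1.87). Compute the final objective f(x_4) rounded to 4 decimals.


FISTA on f(x) = 3*x^2 - 15*x + 1.87*|x|
L = 6, alpha = 0.0974
Iteration 1: beta = 0.0, y = 1.4335 + 0.0*(1.4335 - 1.4335) = 1.4335
  grad(y) = -6.399, v = y - alpha*grad = 2.0568
  prox(v) = soft_thresh(2.0568, 0.1821) = 1.8746
Iteration 2: beta = 0.3333, y = 1.8746 + 0.3333*(1.8746 - 1.4335) = 2.0217
  grad(y) = -2.87, v = y - alpha*grad = 2.3012
  prox(v) = soft_thresh(2.3012, 0.1821) = 2.1191
Iteration 3: beta = 0.5, y = 2.1191 + 0.5*(2.1191 - 1.8746) = 2.2413
  grad(y) = -1.5523, v = y - alpha*grad = 2.3925
  prox(v) = soft_thresh(2.3925, 0.1821) = 2.2103
Iteration 4: beta = 0.6, y = 2.2103 + 0.6*(2.2103 - 2.1191) = 2.2651
  grad(y) = -1.4094, v = y - alpha*grad = 2.4024
  prox(v) = soft_thresh(2.4024, 0.1821) = 2.2202
f(x_4) = 3*2.2202^2 - 15*2.2202 + 1.87*|2.2202| = -14.3634


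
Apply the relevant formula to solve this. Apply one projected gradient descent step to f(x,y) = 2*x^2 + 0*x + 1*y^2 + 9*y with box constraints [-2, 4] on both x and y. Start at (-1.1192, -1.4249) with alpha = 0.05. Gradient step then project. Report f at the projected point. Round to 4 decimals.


Step 1: Compute gradient at (-1.1192, -1.4249).
grad_x = 2*2*-1.1192 + 0 = -4.4768
grad_y = 2*1*-1.4249 + 9 = 6.1502
Step 2: Gradient step.
x_raw = -1.1192 - 0.05*-4.4768 = -0.8954
y_raw = -1.4249 - 0.05*6.1502 = -1.7324
Step 3: Project onto [-2, 4].
x_proj = clip(-0.8954) = -0.8954
y_proj = clip(-1.7324) = -1.7324
Step 4: Evaluate f.
f(-0.8954, -1.7324) = -10.9871


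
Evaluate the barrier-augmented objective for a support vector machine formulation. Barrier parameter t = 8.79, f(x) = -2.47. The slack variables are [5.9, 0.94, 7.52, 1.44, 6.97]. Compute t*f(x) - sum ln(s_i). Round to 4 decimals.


Step 1: Compute log-barrier.
ln values: [1.775, -0.0619, 2.0176, 0.3646, 1.9416]
phi = -(1.775 - 0.0619 + 2.0176 + 0.3646 + 1.9416) = -6.0369
Step 2: Compute augmented objective.
t*f(x) = 8.79*-2.47 = -21.7113
Total = -21.7113 - 6.0369 = -27.7482


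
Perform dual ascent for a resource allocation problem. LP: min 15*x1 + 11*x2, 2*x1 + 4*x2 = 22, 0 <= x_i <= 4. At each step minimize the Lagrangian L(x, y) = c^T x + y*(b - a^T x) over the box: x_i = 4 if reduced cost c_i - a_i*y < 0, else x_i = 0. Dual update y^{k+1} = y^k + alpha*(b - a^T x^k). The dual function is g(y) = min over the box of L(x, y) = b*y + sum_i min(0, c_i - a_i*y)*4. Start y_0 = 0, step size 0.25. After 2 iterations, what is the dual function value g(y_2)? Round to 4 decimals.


Dual ascent for LP: min 15*x1 + 11*x2, 2*x1 + 4*x2 = 22, 0 <= x_i <= 4
Step 1: y^k = 0.0, reduced costs: (15.0, 11.0)
  x^k = (0.0, 0.0), subgradient = b - a^T x = 22.0
  y^{k+1} = 0.0 + 0.25*22.0 = 5.5
Step 2: y^k = 5.5, reduced costs: (4.0, -11.0)
  x^k = (0.0, 4.0), subgradient = b - a^T x = 6.0
  y^{k+1} = 5.5 + 0.25*6.0 = 7.0
Dual objective at y_2 = 7.0: reduced costs (1.0, -17.0), box minimizer x = (0.0, 4.0)
g(y_2) = b*y + (c1 - a1*y)*x1 + (c2 - a2*y)*x2 = 22*7.0 + 1.0*0.0 + (-17.0)*4.0 = 154.0 + 0.0 - 68.0 = 86.0


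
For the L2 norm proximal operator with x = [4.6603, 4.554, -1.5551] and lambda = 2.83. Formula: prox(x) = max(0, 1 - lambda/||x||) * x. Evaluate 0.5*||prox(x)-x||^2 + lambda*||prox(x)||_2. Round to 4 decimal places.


Step 1: Compute ||x||.
||x|| = 6.6989
Step 2: Compute scaling factor.
scale = max(0, 1 - 2.83/6.6989) = 0.5775
Step 3: prox(x) = [2.6915, 2.6301, -0.8981]
||prox(x)|| = 3.8689
Step 4: Proximal objective.
0.5*||prox-x||^2 = 4.0045
lambda*||prox|| = 10.949
Total = 14.9535


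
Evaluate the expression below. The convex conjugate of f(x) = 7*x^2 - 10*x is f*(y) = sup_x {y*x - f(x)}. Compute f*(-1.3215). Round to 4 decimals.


f*(y) = sup_x {y*x - a*x^2 - b*x} = sup_x {(y-b)*x - a*x^2}
FOC: (y - b) - 2a*x = 0 => x* = (y - b)/(2a)
x* = (-1.3215 + 10)/(2*7) = 0.6199
f*(-1.3215) = (y-b)^2/(4a) = (-1.3215 + 10)^2/(4*7)
= 75.3164/28 = 2.6899
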